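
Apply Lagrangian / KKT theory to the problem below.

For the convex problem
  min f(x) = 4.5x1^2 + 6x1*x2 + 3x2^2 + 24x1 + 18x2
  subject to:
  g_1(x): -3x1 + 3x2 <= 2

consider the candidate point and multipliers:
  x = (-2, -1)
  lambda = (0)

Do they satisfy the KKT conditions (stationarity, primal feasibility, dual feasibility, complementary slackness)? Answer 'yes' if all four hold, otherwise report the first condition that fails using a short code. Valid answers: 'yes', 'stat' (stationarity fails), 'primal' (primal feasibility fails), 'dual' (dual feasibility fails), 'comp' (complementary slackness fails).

Gradient of f: grad f(x) = Q x + c = (0, 0)
Constraint values g_i(x) = a_i^T x - b_i:
  g_1((-2, -1)) = 1
Stationarity residual: grad f(x) + sum_i lambda_i a_i = (0, 0)
  -> stationarity OK
Primal feasibility (all g_i <= 0): FAILS
Dual feasibility (all lambda_i >= 0): OK
Complementary slackness (lambda_i * g_i(x) = 0 for all i): OK

Verdict: the first failing condition is primal_feasibility -> primal.

primal


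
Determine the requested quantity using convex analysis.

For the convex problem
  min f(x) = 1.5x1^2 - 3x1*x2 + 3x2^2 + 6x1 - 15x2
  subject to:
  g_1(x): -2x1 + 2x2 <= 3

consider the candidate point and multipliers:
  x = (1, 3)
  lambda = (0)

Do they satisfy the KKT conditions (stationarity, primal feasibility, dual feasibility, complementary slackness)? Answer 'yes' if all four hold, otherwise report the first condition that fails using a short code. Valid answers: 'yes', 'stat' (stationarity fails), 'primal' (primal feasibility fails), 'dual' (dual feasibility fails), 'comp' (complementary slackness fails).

Gradient of f: grad f(x) = Q x + c = (0, 0)
Constraint values g_i(x) = a_i^T x - b_i:
  g_1((1, 3)) = 1
Stationarity residual: grad f(x) + sum_i lambda_i a_i = (0, 0)
  -> stationarity OK
Primal feasibility (all g_i <= 0): FAILS
Dual feasibility (all lambda_i >= 0): OK
Complementary slackness (lambda_i * g_i(x) = 0 for all i): OK

Verdict: the first failing condition is primal_feasibility -> primal.

primal


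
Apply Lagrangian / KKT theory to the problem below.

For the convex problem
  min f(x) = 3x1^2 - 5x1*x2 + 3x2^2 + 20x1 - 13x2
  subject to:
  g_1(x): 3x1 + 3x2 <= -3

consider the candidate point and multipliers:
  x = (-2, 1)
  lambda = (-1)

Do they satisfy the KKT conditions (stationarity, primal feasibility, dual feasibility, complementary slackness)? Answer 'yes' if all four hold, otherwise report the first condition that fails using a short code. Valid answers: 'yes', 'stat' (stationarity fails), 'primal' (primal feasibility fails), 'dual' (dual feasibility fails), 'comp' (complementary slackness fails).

Gradient of f: grad f(x) = Q x + c = (3, 3)
Constraint values g_i(x) = a_i^T x - b_i:
  g_1((-2, 1)) = 0
Stationarity residual: grad f(x) + sum_i lambda_i a_i = (0, 0)
  -> stationarity OK
Primal feasibility (all g_i <= 0): OK
Dual feasibility (all lambda_i >= 0): FAILS
Complementary slackness (lambda_i * g_i(x) = 0 for all i): OK

Verdict: the first failing condition is dual_feasibility -> dual.

dual


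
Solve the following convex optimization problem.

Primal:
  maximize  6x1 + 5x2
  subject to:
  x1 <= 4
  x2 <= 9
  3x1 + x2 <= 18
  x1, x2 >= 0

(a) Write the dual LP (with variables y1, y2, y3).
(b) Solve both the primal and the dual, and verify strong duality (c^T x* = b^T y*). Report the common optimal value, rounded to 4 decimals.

The standard primal-dual pair for 'max c^T x s.t. A x <= b, x >= 0' is:
  Dual:  min b^T y  s.t.  A^T y >= c,  y >= 0.

So the dual LP is:
  minimize  4y1 + 9y2 + 18y3
  subject to:
    y1 + 3y3 >= 6
    y2 + y3 >= 5
    y1, y2, y3 >= 0

Solving the primal: x* = (3, 9).
  primal value c^T x* = 63.
Solving the dual: y* = (0, 3, 2).
  dual value b^T y* = 63.
Strong duality: c^T x* = b^T y*. Confirmed.

63


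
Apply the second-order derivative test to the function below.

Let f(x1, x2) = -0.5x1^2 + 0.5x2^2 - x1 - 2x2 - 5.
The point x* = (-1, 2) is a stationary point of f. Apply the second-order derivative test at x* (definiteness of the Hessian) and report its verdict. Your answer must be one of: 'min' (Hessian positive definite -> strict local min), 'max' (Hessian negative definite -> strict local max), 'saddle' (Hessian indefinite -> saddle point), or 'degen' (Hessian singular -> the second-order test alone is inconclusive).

Compute the Hessian H = grad^2 f:
  H = [[-1, 0], [0, 1]]
Verify stationarity: grad f(x*) = H x* + g = (0, 0).
Eigenvalues of H: -1, 1.
Eigenvalues have mixed signs, so H is indefinite -> x* is a saddle point.

saddle


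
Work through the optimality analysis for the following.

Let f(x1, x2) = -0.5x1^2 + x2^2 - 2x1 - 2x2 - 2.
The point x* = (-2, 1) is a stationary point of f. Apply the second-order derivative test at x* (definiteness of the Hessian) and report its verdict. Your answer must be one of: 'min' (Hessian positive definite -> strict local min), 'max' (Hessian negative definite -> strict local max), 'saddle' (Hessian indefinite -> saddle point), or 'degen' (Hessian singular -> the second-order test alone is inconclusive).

Compute the Hessian H = grad^2 f:
  H = [[-1, 0], [0, 2]]
Verify stationarity: grad f(x*) = H x* + g = (0, 0).
Eigenvalues of H: -1, 2.
Eigenvalues have mixed signs, so H is indefinite -> x* is a saddle point.

saddle


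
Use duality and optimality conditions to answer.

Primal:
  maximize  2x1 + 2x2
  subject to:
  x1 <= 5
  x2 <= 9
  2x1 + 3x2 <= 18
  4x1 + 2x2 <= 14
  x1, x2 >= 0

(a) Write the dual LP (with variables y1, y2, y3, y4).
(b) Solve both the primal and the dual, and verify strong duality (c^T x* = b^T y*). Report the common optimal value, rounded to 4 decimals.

The standard primal-dual pair for 'max c^T x s.t. A x <= b, x >= 0' is:
  Dual:  min b^T y  s.t.  A^T y >= c,  y >= 0.

So the dual LP is:
  minimize  5y1 + 9y2 + 18y3 + 14y4
  subject to:
    y1 + 2y3 + 4y4 >= 2
    y2 + 3y3 + 2y4 >= 2
    y1, y2, y3, y4 >= 0

Solving the primal: x* = (0.75, 5.5).
  primal value c^T x* = 12.5.
Solving the dual: y* = (0, 0, 0.5, 0.25).
  dual value b^T y* = 12.5.
Strong duality: c^T x* = b^T y*. Confirmed.

12.5


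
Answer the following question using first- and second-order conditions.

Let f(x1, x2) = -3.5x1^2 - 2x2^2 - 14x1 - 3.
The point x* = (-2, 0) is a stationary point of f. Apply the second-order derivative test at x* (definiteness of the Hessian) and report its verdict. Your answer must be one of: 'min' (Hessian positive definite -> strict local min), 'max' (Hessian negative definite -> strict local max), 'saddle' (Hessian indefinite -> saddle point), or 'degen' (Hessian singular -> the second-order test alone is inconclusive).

Compute the Hessian H = grad^2 f:
  H = [[-7, 0], [0, -4]]
Verify stationarity: grad f(x*) = H x* + g = (0, 0).
Eigenvalues of H: -7, -4.
Both eigenvalues < 0, so H is negative definite -> x* is a strict local max.

max


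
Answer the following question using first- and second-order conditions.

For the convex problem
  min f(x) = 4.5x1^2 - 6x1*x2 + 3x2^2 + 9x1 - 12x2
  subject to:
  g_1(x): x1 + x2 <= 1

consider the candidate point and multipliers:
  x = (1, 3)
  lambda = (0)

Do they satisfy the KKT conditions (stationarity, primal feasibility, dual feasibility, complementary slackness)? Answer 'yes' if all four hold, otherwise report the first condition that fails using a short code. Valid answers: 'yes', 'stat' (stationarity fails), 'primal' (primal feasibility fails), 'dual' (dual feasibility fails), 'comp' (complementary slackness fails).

Gradient of f: grad f(x) = Q x + c = (0, 0)
Constraint values g_i(x) = a_i^T x - b_i:
  g_1((1, 3)) = 3
Stationarity residual: grad f(x) + sum_i lambda_i a_i = (0, 0)
  -> stationarity OK
Primal feasibility (all g_i <= 0): FAILS
Dual feasibility (all lambda_i >= 0): OK
Complementary slackness (lambda_i * g_i(x) = 0 for all i): OK

Verdict: the first failing condition is primal_feasibility -> primal.

primal


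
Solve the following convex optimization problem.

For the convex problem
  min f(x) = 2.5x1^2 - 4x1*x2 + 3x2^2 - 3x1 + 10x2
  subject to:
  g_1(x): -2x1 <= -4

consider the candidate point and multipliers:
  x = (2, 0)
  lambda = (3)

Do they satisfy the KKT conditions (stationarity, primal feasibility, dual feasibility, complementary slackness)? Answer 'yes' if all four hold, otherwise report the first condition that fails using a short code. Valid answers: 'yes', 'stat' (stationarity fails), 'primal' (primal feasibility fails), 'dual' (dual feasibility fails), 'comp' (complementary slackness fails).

Gradient of f: grad f(x) = Q x + c = (7, 2)
Constraint values g_i(x) = a_i^T x - b_i:
  g_1((2, 0)) = 0
Stationarity residual: grad f(x) + sum_i lambda_i a_i = (1, 2)
  -> stationarity FAILS
Primal feasibility (all g_i <= 0): OK
Dual feasibility (all lambda_i >= 0): OK
Complementary slackness (lambda_i * g_i(x) = 0 for all i): OK

Verdict: the first failing condition is stationarity -> stat.

stat


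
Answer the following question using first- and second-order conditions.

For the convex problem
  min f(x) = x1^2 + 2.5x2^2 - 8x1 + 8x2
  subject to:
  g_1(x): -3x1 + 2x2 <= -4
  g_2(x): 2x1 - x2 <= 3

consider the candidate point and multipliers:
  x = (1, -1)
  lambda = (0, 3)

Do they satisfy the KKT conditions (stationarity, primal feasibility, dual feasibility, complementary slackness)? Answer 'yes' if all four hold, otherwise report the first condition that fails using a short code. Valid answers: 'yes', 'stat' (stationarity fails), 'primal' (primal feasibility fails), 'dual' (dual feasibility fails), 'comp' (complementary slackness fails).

Gradient of f: grad f(x) = Q x + c = (-6, 3)
Constraint values g_i(x) = a_i^T x - b_i:
  g_1((1, -1)) = -1
  g_2((1, -1)) = 0
Stationarity residual: grad f(x) + sum_i lambda_i a_i = (0, 0)
  -> stationarity OK
Primal feasibility (all g_i <= 0): OK
Dual feasibility (all lambda_i >= 0): OK
Complementary slackness (lambda_i * g_i(x) = 0 for all i): OK

Verdict: yes, KKT holds.

yes


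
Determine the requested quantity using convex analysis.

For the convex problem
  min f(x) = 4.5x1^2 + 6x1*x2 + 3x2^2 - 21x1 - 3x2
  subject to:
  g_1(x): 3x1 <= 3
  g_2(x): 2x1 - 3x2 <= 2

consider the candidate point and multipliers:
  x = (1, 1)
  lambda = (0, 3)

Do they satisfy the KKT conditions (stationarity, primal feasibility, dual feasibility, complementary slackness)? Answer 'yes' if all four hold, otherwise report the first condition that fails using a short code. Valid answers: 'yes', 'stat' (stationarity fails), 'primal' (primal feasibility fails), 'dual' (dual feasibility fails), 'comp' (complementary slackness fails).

Gradient of f: grad f(x) = Q x + c = (-6, 9)
Constraint values g_i(x) = a_i^T x - b_i:
  g_1((1, 1)) = 0
  g_2((1, 1)) = -3
Stationarity residual: grad f(x) + sum_i lambda_i a_i = (0, 0)
  -> stationarity OK
Primal feasibility (all g_i <= 0): OK
Dual feasibility (all lambda_i >= 0): OK
Complementary slackness (lambda_i * g_i(x) = 0 for all i): FAILS

Verdict: the first failing condition is complementary_slackness -> comp.

comp


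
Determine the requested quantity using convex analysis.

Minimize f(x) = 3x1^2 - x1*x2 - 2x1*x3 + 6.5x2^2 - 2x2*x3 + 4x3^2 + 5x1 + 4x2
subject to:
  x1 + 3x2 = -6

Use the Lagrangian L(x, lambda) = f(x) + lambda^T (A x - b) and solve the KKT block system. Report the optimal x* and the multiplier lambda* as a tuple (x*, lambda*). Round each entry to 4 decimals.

Form the Lagrangian:
  L(x, lambda) = (1/2) x^T Q x + c^T x + lambda^T (A x - b)
Stationarity (grad_x L = 0): Q x + c + A^T lambda = 0.
Primal feasibility: A x = b.

This gives the KKT block system:
  [ Q   A^T ] [ x     ]   [-c ]
  [ A    0  ] [ lambda ] = [ b ]

Solving the linear system:
  x*      = (-1.9014, -1.3662, -0.8169)
  lambda* = (3.4085)
  f(x*)   = 2.7394

x* = (-1.9014, -1.3662, -0.8169), lambda* = (3.4085)


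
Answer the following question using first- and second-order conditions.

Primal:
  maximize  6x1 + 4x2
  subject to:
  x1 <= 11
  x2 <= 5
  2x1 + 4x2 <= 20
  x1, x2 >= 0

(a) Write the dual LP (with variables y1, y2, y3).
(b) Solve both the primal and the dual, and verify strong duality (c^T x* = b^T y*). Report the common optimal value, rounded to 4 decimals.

The standard primal-dual pair for 'max c^T x s.t. A x <= b, x >= 0' is:
  Dual:  min b^T y  s.t.  A^T y >= c,  y >= 0.

So the dual LP is:
  minimize  11y1 + 5y2 + 20y3
  subject to:
    y1 + 2y3 >= 6
    y2 + 4y3 >= 4
    y1, y2, y3 >= 0

Solving the primal: x* = (10, 0).
  primal value c^T x* = 60.
Solving the dual: y* = (0, 0, 3).
  dual value b^T y* = 60.
Strong duality: c^T x* = b^T y*. Confirmed.

60


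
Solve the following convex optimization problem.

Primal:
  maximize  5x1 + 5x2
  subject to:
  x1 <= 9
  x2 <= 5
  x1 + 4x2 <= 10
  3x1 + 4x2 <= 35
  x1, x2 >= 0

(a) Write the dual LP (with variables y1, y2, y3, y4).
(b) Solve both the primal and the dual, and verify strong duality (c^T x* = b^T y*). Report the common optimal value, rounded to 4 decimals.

The standard primal-dual pair for 'max c^T x s.t. A x <= b, x >= 0' is:
  Dual:  min b^T y  s.t.  A^T y >= c,  y >= 0.

So the dual LP is:
  minimize  9y1 + 5y2 + 10y3 + 35y4
  subject to:
    y1 + y3 + 3y4 >= 5
    y2 + 4y3 + 4y4 >= 5
    y1, y2, y3, y4 >= 0

Solving the primal: x* = (9, 0.25).
  primal value c^T x* = 46.25.
Solving the dual: y* = (3.75, 0, 1.25, 0).
  dual value b^T y* = 46.25.
Strong duality: c^T x* = b^T y*. Confirmed.

46.25


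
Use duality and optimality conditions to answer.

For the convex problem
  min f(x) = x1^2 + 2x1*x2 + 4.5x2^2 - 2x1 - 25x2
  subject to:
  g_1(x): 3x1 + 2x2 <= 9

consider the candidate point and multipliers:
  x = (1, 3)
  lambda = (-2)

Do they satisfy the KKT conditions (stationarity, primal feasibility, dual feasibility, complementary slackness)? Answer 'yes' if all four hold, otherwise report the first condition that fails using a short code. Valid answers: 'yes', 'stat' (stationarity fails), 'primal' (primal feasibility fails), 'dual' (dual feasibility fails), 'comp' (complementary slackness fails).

Gradient of f: grad f(x) = Q x + c = (6, 4)
Constraint values g_i(x) = a_i^T x - b_i:
  g_1((1, 3)) = 0
Stationarity residual: grad f(x) + sum_i lambda_i a_i = (0, 0)
  -> stationarity OK
Primal feasibility (all g_i <= 0): OK
Dual feasibility (all lambda_i >= 0): FAILS
Complementary slackness (lambda_i * g_i(x) = 0 for all i): OK

Verdict: the first failing condition is dual_feasibility -> dual.

dual


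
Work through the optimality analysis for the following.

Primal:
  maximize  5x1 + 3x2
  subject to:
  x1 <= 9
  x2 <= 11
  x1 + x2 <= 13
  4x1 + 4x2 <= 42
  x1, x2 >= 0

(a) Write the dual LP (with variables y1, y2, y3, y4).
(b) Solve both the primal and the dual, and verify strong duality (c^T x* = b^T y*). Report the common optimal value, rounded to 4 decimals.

The standard primal-dual pair for 'max c^T x s.t. A x <= b, x >= 0' is:
  Dual:  min b^T y  s.t.  A^T y >= c,  y >= 0.

So the dual LP is:
  minimize  9y1 + 11y2 + 13y3 + 42y4
  subject to:
    y1 + y3 + 4y4 >= 5
    y2 + y3 + 4y4 >= 3
    y1, y2, y3, y4 >= 0

Solving the primal: x* = (9, 1.5).
  primal value c^T x* = 49.5.
Solving the dual: y* = (2, 0, 0, 0.75).
  dual value b^T y* = 49.5.
Strong duality: c^T x* = b^T y*. Confirmed.

49.5


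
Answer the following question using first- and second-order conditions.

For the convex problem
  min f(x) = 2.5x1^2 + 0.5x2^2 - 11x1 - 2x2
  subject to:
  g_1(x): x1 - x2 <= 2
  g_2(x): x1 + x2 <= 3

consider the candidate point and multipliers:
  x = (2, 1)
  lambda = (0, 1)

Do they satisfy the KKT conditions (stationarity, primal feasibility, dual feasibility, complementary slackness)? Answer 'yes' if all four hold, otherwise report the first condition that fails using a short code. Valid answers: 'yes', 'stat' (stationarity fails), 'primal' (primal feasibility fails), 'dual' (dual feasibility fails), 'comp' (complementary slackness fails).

Gradient of f: grad f(x) = Q x + c = (-1, -1)
Constraint values g_i(x) = a_i^T x - b_i:
  g_1((2, 1)) = -1
  g_2((2, 1)) = 0
Stationarity residual: grad f(x) + sum_i lambda_i a_i = (0, 0)
  -> stationarity OK
Primal feasibility (all g_i <= 0): OK
Dual feasibility (all lambda_i >= 0): OK
Complementary slackness (lambda_i * g_i(x) = 0 for all i): OK

Verdict: yes, KKT holds.

yes


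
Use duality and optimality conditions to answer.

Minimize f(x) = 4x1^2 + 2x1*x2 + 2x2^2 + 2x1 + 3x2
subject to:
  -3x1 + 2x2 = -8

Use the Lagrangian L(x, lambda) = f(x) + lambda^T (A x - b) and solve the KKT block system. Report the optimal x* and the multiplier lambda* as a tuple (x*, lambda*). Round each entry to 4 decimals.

Form the Lagrangian:
  L(x, lambda) = (1/2) x^T Q x + c^T x + lambda^T (A x - b)
Stationarity (grad_x L = 0): Q x + c + A^T lambda = 0.
Primal feasibility: A x = b.

This gives the KKT block system:
  [ Q   A^T ] [ x     ]   [-c ]
  [ A    0  ] [ lambda ] = [ b ]

Solving the linear system:
  x*      = (1.1087, -2.337)
  lambda* = (2.0652)
  f(x*)   = 5.8641

x* = (1.1087, -2.337), lambda* = (2.0652)


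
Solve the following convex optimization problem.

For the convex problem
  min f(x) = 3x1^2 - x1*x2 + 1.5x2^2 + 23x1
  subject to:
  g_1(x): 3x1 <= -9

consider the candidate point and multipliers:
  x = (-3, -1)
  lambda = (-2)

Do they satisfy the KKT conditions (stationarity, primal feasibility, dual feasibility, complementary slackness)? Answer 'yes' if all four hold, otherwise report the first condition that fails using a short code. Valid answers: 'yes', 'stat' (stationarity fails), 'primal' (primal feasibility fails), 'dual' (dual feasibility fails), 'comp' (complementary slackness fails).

Gradient of f: grad f(x) = Q x + c = (6, 0)
Constraint values g_i(x) = a_i^T x - b_i:
  g_1((-3, -1)) = 0
Stationarity residual: grad f(x) + sum_i lambda_i a_i = (0, 0)
  -> stationarity OK
Primal feasibility (all g_i <= 0): OK
Dual feasibility (all lambda_i >= 0): FAILS
Complementary slackness (lambda_i * g_i(x) = 0 for all i): OK

Verdict: the first failing condition is dual_feasibility -> dual.

dual


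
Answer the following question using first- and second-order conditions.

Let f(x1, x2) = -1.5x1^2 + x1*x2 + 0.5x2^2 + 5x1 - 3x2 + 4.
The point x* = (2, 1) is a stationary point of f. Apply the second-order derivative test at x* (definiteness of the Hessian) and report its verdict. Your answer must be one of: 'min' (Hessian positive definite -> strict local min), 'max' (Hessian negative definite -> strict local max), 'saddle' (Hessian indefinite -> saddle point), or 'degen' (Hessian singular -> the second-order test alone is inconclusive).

Compute the Hessian H = grad^2 f:
  H = [[-3, 1], [1, 1]]
Verify stationarity: grad f(x*) = H x* + g = (0, 0).
Eigenvalues of H: -3.2361, 1.2361.
Eigenvalues have mixed signs, so H is indefinite -> x* is a saddle point.

saddle


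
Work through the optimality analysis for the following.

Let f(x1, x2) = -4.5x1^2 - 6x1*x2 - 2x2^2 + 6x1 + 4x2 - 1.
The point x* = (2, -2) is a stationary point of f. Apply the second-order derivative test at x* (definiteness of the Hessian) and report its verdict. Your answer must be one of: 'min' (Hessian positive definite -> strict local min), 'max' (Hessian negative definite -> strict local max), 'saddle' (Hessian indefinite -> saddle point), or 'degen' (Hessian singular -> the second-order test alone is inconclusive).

Compute the Hessian H = grad^2 f:
  H = [[-9, -6], [-6, -4]]
Verify stationarity: grad f(x*) = H x* + g = (0, 0).
Eigenvalues of H: -13, 0.
H has a zero eigenvalue (singular; negative semidefinite but not definite), so H is neither positive definite, negative definite, nor indefinite. The second-order test alone is inconclusive -> degen.
(Indeed, f is constant along the null direction of H through x*, so x* is not a strict local extremum.)

degen


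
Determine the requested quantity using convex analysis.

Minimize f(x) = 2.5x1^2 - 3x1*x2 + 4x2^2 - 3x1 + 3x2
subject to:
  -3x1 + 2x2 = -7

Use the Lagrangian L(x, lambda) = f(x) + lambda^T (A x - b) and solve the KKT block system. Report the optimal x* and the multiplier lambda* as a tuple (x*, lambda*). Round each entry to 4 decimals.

Form the Lagrangian:
  L(x, lambda) = (1/2) x^T Q x + c^T x + lambda^T (A x - b)
Stationarity (grad_x L = 0): Q x + c + A^T lambda = 0.
Primal feasibility: A x = b.

This gives the KKT block system:
  [ Q   A^T ] [ x     ]   [-c ]
  [ A    0  ] [ lambda ] = [ b ]

Solving the linear system:
  x*      = (2.1429, -0.2857)
  lambda* = (2.8571)
  f(x*)   = 6.3571

x* = (2.1429, -0.2857), lambda* = (2.8571)


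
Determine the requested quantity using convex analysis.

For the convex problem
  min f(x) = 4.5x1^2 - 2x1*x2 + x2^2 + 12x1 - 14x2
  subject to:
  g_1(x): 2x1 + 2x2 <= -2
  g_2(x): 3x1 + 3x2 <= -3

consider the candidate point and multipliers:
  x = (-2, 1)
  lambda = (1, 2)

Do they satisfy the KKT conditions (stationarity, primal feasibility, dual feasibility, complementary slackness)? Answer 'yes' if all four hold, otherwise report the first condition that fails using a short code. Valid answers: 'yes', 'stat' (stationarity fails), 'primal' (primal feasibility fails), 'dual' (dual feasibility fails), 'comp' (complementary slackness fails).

Gradient of f: grad f(x) = Q x + c = (-8, -8)
Constraint values g_i(x) = a_i^T x - b_i:
  g_1((-2, 1)) = 0
  g_2((-2, 1)) = 0
Stationarity residual: grad f(x) + sum_i lambda_i a_i = (0, 0)
  -> stationarity OK
Primal feasibility (all g_i <= 0): OK
Dual feasibility (all lambda_i >= 0): OK
Complementary slackness (lambda_i * g_i(x) = 0 for all i): OK

Verdict: yes, KKT holds.

yes


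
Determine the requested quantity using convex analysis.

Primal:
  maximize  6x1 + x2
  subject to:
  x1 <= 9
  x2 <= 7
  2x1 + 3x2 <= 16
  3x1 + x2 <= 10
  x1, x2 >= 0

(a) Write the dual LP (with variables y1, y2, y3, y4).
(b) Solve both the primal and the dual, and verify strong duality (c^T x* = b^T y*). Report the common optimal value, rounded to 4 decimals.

The standard primal-dual pair for 'max c^T x s.t. A x <= b, x >= 0' is:
  Dual:  min b^T y  s.t.  A^T y >= c,  y >= 0.

So the dual LP is:
  minimize  9y1 + 7y2 + 16y3 + 10y4
  subject to:
    y1 + 2y3 + 3y4 >= 6
    y2 + 3y3 + y4 >= 1
    y1, y2, y3, y4 >= 0

Solving the primal: x* = (3.3333, 0).
  primal value c^T x* = 20.
Solving the dual: y* = (0, 0, 0, 2).
  dual value b^T y* = 20.
Strong duality: c^T x* = b^T y*. Confirmed.

20


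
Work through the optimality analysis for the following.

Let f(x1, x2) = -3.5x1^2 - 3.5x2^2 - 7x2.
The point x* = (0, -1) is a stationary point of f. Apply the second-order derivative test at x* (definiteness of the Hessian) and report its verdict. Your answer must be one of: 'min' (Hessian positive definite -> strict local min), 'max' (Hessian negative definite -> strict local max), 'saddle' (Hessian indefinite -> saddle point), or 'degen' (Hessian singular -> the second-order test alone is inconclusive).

Compute the Hessian H = grad^2 f:
  H = [[-7, 0], [0, -7]]
Verify stationarity: grad f(x*) = H x* + g = (0, 0).
Eigenvalues of H: -7, -7.
Both eigenvalues < 0, so H is negative definite -> x* is a strict local max.

max


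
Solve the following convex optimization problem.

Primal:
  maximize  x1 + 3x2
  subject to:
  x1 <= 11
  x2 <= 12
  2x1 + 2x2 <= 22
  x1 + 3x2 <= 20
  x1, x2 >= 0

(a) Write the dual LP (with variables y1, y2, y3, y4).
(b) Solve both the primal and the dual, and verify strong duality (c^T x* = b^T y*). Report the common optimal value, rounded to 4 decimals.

The standard primal-dual pair for 'max c^T x s.t. A x <= b, x >= 0' is:
  Dual:  min b^T y  s.t.  A^T y >= c,  y >= 0.

So the dual LP is:
  minimize  11y1 + 12y2 + 22y3 + 20y4
  subject to:
    y1 + 2y3 + y4 >= 1
    y2 + 2y3 + 3y4 >= 3
    y1, y2, y3, y4 >= 0

Solving the primal: x* = (6.5, 4.5).
  primal value c^T x* = 20.
Solving the dual: y* = (0, 0, 0, 1).
  dual value b^T y* = 20.
Strong duality: c^T x* = b^T y*. Confirmed.

20


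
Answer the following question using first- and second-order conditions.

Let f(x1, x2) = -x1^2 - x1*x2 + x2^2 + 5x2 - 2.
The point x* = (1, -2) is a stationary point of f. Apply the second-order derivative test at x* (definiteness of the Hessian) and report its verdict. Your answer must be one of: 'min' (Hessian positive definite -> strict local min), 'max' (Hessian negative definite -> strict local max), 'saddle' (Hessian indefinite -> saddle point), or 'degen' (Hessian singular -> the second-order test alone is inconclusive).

Compute the Hessian H = grad^2 f:
  H = [[-2, -1], [-1, 2]]
Verify stationarity: grad f(x*) = H x* + g = (0, 0).
Eigenvalues of H: -2.2361, 2.2361.
Eigenvalues have mixed signs, so H is indefinite -> x* is a saddle point.

saddle


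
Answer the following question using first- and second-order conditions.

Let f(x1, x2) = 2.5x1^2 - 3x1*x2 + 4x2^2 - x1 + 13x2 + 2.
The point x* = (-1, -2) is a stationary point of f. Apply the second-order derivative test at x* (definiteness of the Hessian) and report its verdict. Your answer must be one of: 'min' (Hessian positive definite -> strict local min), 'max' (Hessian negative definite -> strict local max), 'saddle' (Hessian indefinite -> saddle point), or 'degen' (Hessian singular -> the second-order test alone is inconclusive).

Compute the Hessian H = grad^2 f:
  H = [[5, -3], [-3, 8]]
Verify stationarity: grad f(x*) = H x* + g = (0, 0).
Eigenvalues of H: 3.1459, 9.8541.
Both eigenvalues > 0, so H is positive definite -> x* is a strict local min.

min


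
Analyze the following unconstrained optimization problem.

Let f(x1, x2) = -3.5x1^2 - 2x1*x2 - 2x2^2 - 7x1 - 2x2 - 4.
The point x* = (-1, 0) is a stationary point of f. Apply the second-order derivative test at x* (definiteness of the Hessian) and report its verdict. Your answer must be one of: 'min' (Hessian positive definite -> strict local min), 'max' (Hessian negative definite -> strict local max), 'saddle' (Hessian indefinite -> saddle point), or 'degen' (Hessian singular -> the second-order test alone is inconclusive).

Compute the Hessian H = grad^2 f:
  H = [[-7, -2], [-2, -4]]
Verify stationarity: grad f(x*) = H x* + g = (0, 0).
Eigenvalues of H: -8, -3.
Both eigenvalues < 0, so H is negative definite -> x* is a strict local max.

max


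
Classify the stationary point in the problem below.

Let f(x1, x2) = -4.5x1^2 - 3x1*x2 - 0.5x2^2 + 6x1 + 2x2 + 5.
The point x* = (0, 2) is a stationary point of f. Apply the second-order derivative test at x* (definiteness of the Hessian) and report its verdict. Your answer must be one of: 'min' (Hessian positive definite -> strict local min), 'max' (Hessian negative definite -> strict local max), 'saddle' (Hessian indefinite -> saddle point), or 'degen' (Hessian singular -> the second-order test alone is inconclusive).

Compute the Hessian H = grad^2 f:
  H = [[-9, -3], [-3, -1]]
Verify stationarity: grad f(x*) = H x* + g = (0, 0).
Eigenvalues of H: -10, 0.
H has a zero eigenvalue (singular; negative semidefinite but not definite), so H is neither positive definite, negative definite, nor indefinite. The second-order test alone is inconclusive -> degen.
(Indeed, f is constant along the null direction of H through x*, so x* is not a strict local extremum.)

degen


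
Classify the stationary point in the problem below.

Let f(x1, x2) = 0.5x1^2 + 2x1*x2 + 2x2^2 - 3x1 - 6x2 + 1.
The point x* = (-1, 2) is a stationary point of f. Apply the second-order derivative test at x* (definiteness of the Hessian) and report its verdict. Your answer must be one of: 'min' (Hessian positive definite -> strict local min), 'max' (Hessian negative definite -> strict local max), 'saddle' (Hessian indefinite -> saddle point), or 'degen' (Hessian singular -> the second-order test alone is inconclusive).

Compute the Hessian H = grad^2 f:
  H = [[1, 2], [2, 4]]
Verify stationarity: grad f(x*) = H x* + g = (0, 0).
Eigenvalues of H: 0, 5.
H has a zero eigenvalue (singular; positive semidefinite but not definite), so H is neither positive definite, negative definite, nor indefinite. The second-order test alone is inconclusive -> degen.
(Indeed, f is constant along the null direction of H through x*, so x* is not a strict local extremum.)

degen


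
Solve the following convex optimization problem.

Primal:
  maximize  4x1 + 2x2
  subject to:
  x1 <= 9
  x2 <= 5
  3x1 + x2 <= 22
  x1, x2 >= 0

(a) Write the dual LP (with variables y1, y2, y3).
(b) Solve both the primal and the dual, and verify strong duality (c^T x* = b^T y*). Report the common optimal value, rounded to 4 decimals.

The standard primal-dual pair for 'max c^T x s.t. A x <= b, x >= 0' is:
  Dual:  min b^T y  s.t.  A^T y >= c,  y >= 0.

So the dual LP is:
  minimize  9y1 + 5y2 + 22y3
  subject to:
    y1 + 3y3 >= 4
    y2 + y3 >= 2
    y1, y2, y3 >= 0

Solving the primal: x* = (5.6667, 5).
  primal value c^T x* = 32.6667.
Solving the dual: y* = (0, 0.6667, 1.3333).
  dual value b^T y* = 32.6667.
Strong duality: c^T x* = b^T y*. Confirmed.

32.6667


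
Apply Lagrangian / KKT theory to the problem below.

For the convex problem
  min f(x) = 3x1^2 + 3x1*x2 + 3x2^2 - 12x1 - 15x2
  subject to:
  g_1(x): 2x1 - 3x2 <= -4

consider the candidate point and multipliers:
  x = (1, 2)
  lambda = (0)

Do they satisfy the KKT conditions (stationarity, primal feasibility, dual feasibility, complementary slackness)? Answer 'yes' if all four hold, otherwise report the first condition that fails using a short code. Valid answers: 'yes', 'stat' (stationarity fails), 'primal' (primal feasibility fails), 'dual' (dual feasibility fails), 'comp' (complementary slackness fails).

Gradient of f: grad f(x) = Q x + c = (0, 0)
Constraint values g_i(x) = a_i^T x - b_i:
  g_1((1, 2)) = 0
Stationarity residual: grad f(x) + sum_i lambda_i a_i = (0, 0)
  -> stationarity OK
Primal feasibility (all g_i <= 0): OK
Dual feasibility (all lambda_i >= 0): OK
Complementary slackness (lambda_i * g_i(x) = 0 for all i): OK

Verdict: yes, KKT holds.

yes


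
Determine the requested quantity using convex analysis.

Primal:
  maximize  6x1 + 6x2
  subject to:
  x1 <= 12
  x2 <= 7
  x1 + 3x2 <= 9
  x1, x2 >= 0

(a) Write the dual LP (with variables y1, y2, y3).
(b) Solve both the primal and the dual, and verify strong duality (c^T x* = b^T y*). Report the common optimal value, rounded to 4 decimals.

The standard primal-dual pair for 'max c^T x s.t. A x <= b, x >= 0' is:
  Dual:  min b^T y  s.t.  A^T y >= c,  y >= 0.

So the dual LP is:
  minimize  12y1 + 7y2 + 9y3
  subject to:
    y1 + y3 >= 6
    y2 + 3y3 >= 6
    y1, y2, y3 >= 0

Solving the primal: x* = (9, 0).
  primal value c^T x* = 54.
Solving the dual: y* = (0, 0, 6).
  dual value b^T y* = 54.
Strong duality: c^T x* = b^T y*. Confirmed.

54


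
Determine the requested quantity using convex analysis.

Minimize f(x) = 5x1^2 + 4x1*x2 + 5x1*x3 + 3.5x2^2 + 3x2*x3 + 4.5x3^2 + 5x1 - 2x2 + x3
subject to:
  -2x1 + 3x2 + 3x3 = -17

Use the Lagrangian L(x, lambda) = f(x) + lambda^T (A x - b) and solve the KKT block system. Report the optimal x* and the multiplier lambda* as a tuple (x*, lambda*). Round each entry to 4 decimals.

Form the Lagrangian:
  L(x, lambda) = (1/2) x^T Q x + c^T x + lambda^T (A x - b)
Stationarity (grad_x L = 0): Q x + c + A^T lambda = 0.
Primal feasibility: A x = b.

This gives the KKT block system:
  [ Q   A^T ] [ x     ]   [-c ]
  [ A    0  ] [ lambda ] = [ b ]

Solving the linear system:
  x*      = (2.2661, -1.967, -2.189)
  lambda* = (4.4239)
  f(x*)   = 44.1404

x* = (2.2661, -1.967, -2.189), lambda* = (4.4239)


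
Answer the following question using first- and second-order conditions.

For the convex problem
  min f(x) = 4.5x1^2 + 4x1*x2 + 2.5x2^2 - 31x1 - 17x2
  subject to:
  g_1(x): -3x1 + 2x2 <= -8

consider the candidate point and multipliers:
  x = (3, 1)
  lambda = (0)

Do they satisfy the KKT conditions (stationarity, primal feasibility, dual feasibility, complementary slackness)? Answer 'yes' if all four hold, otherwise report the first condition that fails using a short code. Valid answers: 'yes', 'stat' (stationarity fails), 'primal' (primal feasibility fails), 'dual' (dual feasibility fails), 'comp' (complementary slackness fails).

Gradient of f: grad f(x) = Q x + c = (0, 0)
Constraint values g_i(x) = a_i^T x - b_i:
  g_1((3, 1)) = 1
Stationarity residual: grad f(x) + sum_i lambda_i a_i = (0, 0)
  -> stationarity OK
Primal feasibility (all g_i <= 0): FAILS
Dual feasibility (all lambda_i >= 0): OK
Complementary slackness (lambda_i * g_i(x) = 0 for all i): OK

Verdict: the first failing condition is primal_feasibility -> primal.

primal


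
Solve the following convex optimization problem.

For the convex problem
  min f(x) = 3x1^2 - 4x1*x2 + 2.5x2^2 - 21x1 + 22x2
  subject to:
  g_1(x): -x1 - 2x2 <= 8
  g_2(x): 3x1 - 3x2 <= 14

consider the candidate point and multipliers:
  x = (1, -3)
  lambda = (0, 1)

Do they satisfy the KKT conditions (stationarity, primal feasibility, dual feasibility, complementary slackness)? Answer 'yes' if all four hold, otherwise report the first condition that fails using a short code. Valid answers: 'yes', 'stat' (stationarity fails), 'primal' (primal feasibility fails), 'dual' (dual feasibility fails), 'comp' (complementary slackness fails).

Gradient of f: grad f(x) = Q x + c = (-3, 3)
Constraint values g_i(x) = a_i^T x - b_i:
  g_1((1, -3)) = -3
  g_2((1, -3)) = -2
Stationarity residual: grad f(x) + sum_i lambda_i a_i = (0, 0)
  -> stationarity OK
Primal feasibility (all g_i <= 0): OK
Dual feasibility (all lambda_i >= 0): OK
Complementary slackness (lambda_i * g_i(x) = 0 for all i): FAILS

Verdict: the first failing condition is complementary_slackness -> comp.

comp


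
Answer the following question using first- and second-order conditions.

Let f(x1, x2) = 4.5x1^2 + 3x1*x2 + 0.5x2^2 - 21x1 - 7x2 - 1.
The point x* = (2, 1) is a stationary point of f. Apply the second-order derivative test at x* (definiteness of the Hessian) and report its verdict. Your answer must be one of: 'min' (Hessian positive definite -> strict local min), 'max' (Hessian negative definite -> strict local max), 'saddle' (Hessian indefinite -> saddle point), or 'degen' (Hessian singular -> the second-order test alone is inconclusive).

Compute the Hessian H = grad^2 f:
  H = [[9, 3], [3, 1]]
Verify stationarity: grad f(x*) = H x* + g = (0, 0).
Eigenvalues of H: 0, 10.
H has a zero eigenvalue (singular; positive semidefinite but not definite), so H is neither positive definite, negative definite, nor indefinite. The second-order test alone is inconclusive -> degen.
(Indeed, f is constant along the null direction of H through x*, so x* is not a strict local extremum.)

degen


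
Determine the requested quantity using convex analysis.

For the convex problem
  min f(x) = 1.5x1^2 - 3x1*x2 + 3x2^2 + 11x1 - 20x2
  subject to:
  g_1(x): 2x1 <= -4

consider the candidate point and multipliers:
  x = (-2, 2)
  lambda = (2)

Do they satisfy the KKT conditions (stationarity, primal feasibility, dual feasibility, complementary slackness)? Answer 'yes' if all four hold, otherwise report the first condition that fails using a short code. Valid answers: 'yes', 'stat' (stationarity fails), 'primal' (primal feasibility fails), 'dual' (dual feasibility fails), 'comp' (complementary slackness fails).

Gradient of f: grad f(x) = Q x + c = (-1, -2)
Constraint values g_i(x) = a_i^T x - b_i:
  g_1((-2, 2)) = 0
Stationarity residual: grad f(x) + sum_i lambda_i a_i = (3, -2)
  -> stationarity FAILS
Primal feasibility (all g_i <= 0): OK
Dual feasibility (all lambda_i >= 0): OK
Complementary slackness (lambda_i * g_i(x) = 0 for all i): OK

Verdict: the first failing condition is stationarity -> stat.

stat


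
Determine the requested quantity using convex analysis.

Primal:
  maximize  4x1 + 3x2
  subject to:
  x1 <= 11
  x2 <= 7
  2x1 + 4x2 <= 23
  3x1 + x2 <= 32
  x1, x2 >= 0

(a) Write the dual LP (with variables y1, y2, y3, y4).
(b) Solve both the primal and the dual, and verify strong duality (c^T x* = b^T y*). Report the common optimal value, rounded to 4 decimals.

The standard primal-dual pair for 'max c^T x s.t. A x <= b, x >= 0' is:
  Dual:  min b^T y  s.t.  A^T y >= c,  y >= 0.

So the dual LP is:
  minimize  11y1 + 7y2 + 23y3 + 32y4
  subject to:
    y1 + 2y3 + 3y4 >= 4
    y2 + 4y3 + y4 >= 3
    y1, y2, y3, y4 >= 0

Solving the primal: x* = (10.5, 0.5).
  primal value c^T x* = 43.5.
Solving the dual: y* = (0, 0, 0.5, 1).
  dual value b^T y* = 43.5.
Strong duality: c^T x* = b^T y*. Confirmed.

43.5


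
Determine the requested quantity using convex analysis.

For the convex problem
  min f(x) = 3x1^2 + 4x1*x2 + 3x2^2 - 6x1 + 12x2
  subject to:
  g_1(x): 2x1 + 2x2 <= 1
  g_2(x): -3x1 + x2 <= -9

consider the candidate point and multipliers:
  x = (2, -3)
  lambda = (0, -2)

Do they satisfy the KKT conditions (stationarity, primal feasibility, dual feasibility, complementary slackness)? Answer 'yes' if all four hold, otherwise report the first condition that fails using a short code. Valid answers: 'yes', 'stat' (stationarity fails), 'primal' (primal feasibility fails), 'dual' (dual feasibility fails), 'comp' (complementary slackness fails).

Gradient of f: grad f(x) = Q x + c = (-6, 2)
Constraint values g_i(x) = a_i^T x - b_i:
  g_1((2, -3)) = -3
  g_2((2, -3)) = 0
Stationarity residual: grad f(x) + sum_i lambda_i a_i = (0, 0)
  -> stationarity OK
Primal feasibility (all g_i <= 0): OK
Dual feasibility (all lambda_i >= 0): FAILS
Complementary slackness (lambda_i * g_i(x) = 0 for all i): OK

Verdict: the first failing condition is dual_feasibility -> dual.

dual


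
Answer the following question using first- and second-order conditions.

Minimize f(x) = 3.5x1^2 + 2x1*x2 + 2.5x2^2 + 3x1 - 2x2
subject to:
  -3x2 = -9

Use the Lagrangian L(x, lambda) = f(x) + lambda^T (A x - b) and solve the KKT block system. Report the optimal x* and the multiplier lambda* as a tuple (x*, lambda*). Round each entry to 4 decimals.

Form the Lagrangian:
  L(x, lambda) = (1/2) x^T Q x + c^T x + lambda^T (A x - b)
Stationarity (grad_x L = 0): Q x + c + A^T lambda = 0.
Primal feasibility: A x = b.

This gives the KKT block system:
  [ Q   A^T ] [ x     ]   [-c ]
  [ A    0  ] [ lambda ] = [ b ]

Solving the linear system:
  x*      = (-1.2857, 3)
  lambda* = (3.4762)
  f(x*)   = 10.7143

x* = (-1.2857, 3), lambda* = (3.4762)


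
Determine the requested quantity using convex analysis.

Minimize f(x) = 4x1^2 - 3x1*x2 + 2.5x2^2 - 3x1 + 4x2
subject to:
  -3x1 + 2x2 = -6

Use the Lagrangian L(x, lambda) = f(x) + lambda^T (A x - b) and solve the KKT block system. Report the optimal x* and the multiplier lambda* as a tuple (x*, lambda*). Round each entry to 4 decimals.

Form the Lagrangian:
  L(x, lambda) = (1/2) x^T Q x + c^T x + lambda^T (A x - b)
Stationarity (grad_x L = 0): Q x + c + A^T lambda = 0.
Primal feasibility: A x = b.

This gives the KKT block system:
  [ Q   A^T ] [ x     ]   [-c ]
  [ A    0  ] [ lambda ] = [ b ]

Solving the linear system:
  x*      = (1.0244, -1.4634)
  lambda* = (3.1951)
  f(x*)   = 5.122

x* = (1.0244, -1.4634), lambda* = (3.1951)


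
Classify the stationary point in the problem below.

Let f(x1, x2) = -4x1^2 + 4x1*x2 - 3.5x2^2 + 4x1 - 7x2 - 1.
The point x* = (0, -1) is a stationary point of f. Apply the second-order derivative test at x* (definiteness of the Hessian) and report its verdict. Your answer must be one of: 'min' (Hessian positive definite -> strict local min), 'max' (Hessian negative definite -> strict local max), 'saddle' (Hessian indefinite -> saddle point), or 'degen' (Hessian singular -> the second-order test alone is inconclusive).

Compute the Hessian H = grad^2 f:
  H = [[-8, 4], [4, -7]]
Verify stationarity: grad f(x*) = H x* + g = (0, 0).
Eigenvalues of H: -11.5311, -3.4689.
Both eigenvalues < 0, so H is negative definite -> x* is a strict local max.

max


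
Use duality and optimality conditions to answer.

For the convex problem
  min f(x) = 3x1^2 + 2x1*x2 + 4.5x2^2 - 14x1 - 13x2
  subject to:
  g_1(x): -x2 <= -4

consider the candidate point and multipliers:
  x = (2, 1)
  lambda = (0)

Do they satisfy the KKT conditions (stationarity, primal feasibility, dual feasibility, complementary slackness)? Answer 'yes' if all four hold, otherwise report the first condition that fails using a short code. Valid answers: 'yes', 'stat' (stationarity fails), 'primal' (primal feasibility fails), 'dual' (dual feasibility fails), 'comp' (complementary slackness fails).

Gradient of f: grad f(x) = Q x + c = (0, 0)
Constraint values g_i(x) = a_i^T x - b_i:
  g_1((2, 1)) = 3
Stationarity residual: grad f(x) + sum_i lambda_i a_i = (0, 0)
  -> stationarity OK
Primal feasibility (all g_i <= 0): FAILS
Dual feasibility (all lambda_i >= 0): OK
Complementary slackness (lambda_i * g_i(x) = 0 for all i): OK

Verdict: the first failing condition is primal_feasibility -> primal.

primal
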